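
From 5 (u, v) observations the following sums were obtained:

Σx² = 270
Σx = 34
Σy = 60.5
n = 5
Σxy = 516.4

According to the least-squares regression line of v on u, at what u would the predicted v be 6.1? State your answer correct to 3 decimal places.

4.583

Sxx = Σx² − (Σx)²/n = 270 − 231.2 = 38.8
Sxy = Σxy − (Σx)(Σy)/n = 516.4 − 411.4 = 105
b = Sxy/Sxx = 105/38.8 = 2.706186
a = ȳ − b·x̄ = 12.1 − 2.706186·6.8 = -6.302062
Set a + b·x = 6.1: x = (6.1 − (-6.302062)) / 2.706186 = 4.582857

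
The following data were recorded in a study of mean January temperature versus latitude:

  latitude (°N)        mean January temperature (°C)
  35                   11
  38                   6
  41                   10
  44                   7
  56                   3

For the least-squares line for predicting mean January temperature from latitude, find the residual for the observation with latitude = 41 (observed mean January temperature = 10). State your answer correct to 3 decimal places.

2.021

n = 5, Σx = 214, Σy = 37, Σxy = 1499, Σx² = 9422
Sxx = Σx² − (Σx)²/n = 9422 − 9159.2 = 262.8
Sxy = Σxy − (Σx)(Σy)/n = 1499 − 1583.6 = -84.6
b = Sxy/Sxx = -84.6/262.8 = -0.321918
a = ȳ − b·x̄ = 7.4 − (-0.321918)·42.8 = 21.178082
ŷ(41) = 21.178082 + (-0.321918)·41 = 7.979452
residual = y − ŷ = 10 − 7.979452 = 2.020548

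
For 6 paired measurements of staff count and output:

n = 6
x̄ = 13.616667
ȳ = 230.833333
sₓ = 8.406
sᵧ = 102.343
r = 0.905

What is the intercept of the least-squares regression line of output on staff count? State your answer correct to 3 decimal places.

80.800

b = r · sᵧ/sₓ = 0.905 · 102.343/8.406 = 11.018370
a = ȳ − b·x̄ = 230.833333 − 11.018370·13.616667 = 80.799863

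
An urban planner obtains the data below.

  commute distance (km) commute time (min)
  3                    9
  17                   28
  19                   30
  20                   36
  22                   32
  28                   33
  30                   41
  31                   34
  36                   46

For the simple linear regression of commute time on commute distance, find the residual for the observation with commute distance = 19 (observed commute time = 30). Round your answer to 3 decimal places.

1.663

n = 9, Σx = 206, Σy = 289, Σxy = 7361, Σx² = 5484
Sxx = Σx² − (Σx)²/n = 5484 − 4715.111111 = 768.888889
Sxy = Σxy − (Σx)(Σy)/n = 7361 − 6614.888889 = 746.111111
b = Sxy/Sxx = 746.111111/768.888889 = 0.970376
a = ȳ − b·x̄ = 32.111111 − 0.970376·22.888889 = 9.900289
ŷ(19) = 9.900289 + 0.970376·19 = 28.337428
residual = y − ŷ = 30 − 28.337428 = 1.662572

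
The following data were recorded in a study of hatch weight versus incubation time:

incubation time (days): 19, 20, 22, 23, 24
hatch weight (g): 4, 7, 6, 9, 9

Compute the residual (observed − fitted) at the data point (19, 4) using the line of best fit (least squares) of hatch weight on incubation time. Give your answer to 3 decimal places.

n = 5, Σx = 108, Σy = 35, Σxy = 771, Σx² = 2350
Sxx = Σx² − (Σx)²/n = 2350 − 2332.8 = 17.2
Sxy = Σxy − (Σx)(Σy)/n = 771 − 756 = 15
b = Sxy/Sxx = 15/17.2 = 0.872093
a = ȳ − b·x̄ = 7 − 0.872093·21.6 = -11.837209
ŷ(19) = -11.837209 + 0.872093·19 = 4.732558
residual = y − ŷ = 4 − 4.732558 = -0.732558

-0.733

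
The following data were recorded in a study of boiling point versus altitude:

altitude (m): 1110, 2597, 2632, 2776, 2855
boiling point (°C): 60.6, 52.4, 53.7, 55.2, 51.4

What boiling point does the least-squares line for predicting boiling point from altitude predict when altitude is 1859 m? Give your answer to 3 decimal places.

n = 5, Σx = 11970, Σy = 273.3, Σxy = 644669.4, Σx² = 30761134
Sxx = Σx² − (Σx)²/n = 30761134 − 28656180 = 2104954
Sxy = Σxy − (Σx)(Σy)/n = 644669.4 − 654280.2 = -9610.8
b = Sxy/Sxx = -9610.8/2104954 = -0.004566
a = ȳ − b·x̄ = 54.66 − (-0.004566)·2394 = 65.590526
ŷ(1859) = a + b·1859 = 65.590526 + (-0.004566)·1859 = 57.102703

57.103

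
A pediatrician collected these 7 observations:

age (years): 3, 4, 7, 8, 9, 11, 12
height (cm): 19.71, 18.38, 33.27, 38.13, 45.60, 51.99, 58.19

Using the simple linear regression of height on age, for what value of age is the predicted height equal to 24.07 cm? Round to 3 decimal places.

n = 7, Σx = 54, Σy = 265.27, Σxy = 2351.15, Σx² = 484
Sxx = Σx² − (Σx)²/n = 484 − 416.571429 = 67.428571
Sxy = Σxy − (Σx)(Σy)/n = 2351.15 − 2046.368571 = 304.781429
b = Sxy/Sxx = 304.781429/67.428571 = 4.520064
a = ȳ − b·x̄ = 37.895714 − 4.520064·7.714286 = 3.026653
Set a + b·x = 24.07: x = (24.07 − 3.026653) / 4.520064 = 4.655542

4.656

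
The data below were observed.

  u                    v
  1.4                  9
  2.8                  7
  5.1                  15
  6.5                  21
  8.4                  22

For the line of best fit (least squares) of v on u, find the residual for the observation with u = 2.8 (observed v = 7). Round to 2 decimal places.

-3.15

n = 5, Σx = 24.2, Σy = 74, Σxy = 430, Σx² = 148.62
Sxx = Σx² − (Σx)²/n = 148.62 − 117.128 = 31.492
Sxy = Σxy − (Σx)(Σy)/n = 430 − 358.16 = 71.84
b = Sxy/Sxx = 71.84/31.492 = 2.281214
a = ȳ − b·x̄ = 14.8 − 2.281214·4.84 = 3.758923
ŷ(2.8) = 3.758923 + 2.281214·2.8 = 10.146323
residual = y − ŷ = 7 − 10.146323 = -3.146323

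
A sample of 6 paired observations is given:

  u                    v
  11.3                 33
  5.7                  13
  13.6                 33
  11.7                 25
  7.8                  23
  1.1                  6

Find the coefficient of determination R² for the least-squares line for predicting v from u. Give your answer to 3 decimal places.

0.908

n = 6, Σx = 51.2, Σy = 133, Σxy = 1374.3, Σx² = 544.08, Σy² = 3537
Sxx = Σx² − (Σx)²/n = 544.08 − 436.906667 = 107.173333
Sxy = Σxy − (Σx)(Σy)/n = 1374.3 − 1134.933333 = 239.366667
Syy = Σy² − (Σy)²/n = 3537 − 2948.166667 = 588.833333
R² = Sxy²/(Sxx·Syy) = (239.366667)²/(107.173333·588.833333) = 0.907921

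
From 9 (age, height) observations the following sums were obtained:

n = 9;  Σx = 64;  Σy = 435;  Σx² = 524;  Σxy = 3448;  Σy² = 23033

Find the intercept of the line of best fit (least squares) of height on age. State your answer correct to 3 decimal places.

11.723

Sxx = Σx² − (Σx)²/n = 524 − 455.111111 = 68.888889
Sxy = Σxy − (Σx)(Σy)/n = 3448 − 3093.333333 = 354.666667
b = Sxy/Sxx = 354.666667/68.888889 = 5.148387
a = ȳ − b·x̄ = 48.333333 − 5.148387·7.111111 = 11.722581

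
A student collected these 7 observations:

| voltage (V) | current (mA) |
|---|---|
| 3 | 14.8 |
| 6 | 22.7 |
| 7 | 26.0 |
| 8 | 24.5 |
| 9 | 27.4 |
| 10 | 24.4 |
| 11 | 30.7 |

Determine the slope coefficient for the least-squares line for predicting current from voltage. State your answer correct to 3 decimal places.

1.649

n = 7, Σx = 54, Σy = 170.5, Σxy = 1386.9, Σx² = 460
Sxx = Σx² − (Σx)²/n = 460 − 416.571429 = 43.428571
Sxy = Σxy − (Σx)(Σy)/n = 1386.9 − 1315.285714 = 71.614286
b = Sxy/Sxx = 71.614286/43.428571 = 1.649013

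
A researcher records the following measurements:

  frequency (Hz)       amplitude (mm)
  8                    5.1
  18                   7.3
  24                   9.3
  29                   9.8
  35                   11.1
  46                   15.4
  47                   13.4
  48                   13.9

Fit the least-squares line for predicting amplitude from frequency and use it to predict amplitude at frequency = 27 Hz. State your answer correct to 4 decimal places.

9.5334

n = 8, Σx = 255, Σy = 85.3, Σxy = 3073.5, Σx² = 9659
Sxx = Σx² − (Σx)²/n = 9659 − 8128.125 = 1530.875
Sxy = Σxy − (Σx)(Σy)/n = 3073.5 − 2718.9375 = 354.5625
b = Sxy/Sxx = 354.5625/1530.875 = 0.231608
a = ȳ − b·x̄ = 10.6625 − 0.231608·31.875 = 3.280003
ŷ(27) = a + b·27 = 3.280003 + 0.231608·27 = 9.533412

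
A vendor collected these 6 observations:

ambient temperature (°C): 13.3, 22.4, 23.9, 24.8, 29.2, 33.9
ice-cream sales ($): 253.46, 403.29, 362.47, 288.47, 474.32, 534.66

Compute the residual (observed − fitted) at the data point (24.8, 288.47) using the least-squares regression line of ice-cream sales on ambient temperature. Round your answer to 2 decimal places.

n = 6, Σx = 147.5, Σy = 2316.67, Σxy = 60196.921, Σx² = 3866.75
Sxx = Σx² − (Σx)²/n = 3866.75 − 3626.041667 = 240.708333
Sxy = Σxy − (Σx)(Σy)/n = 60196.921 − 56951.470833 = 3245.450167
b = Sxy/Sxx = 3245.450167/240.708333 = 13.482916
a = ȳ − b·x̄ = 386.111667 − 13.482916·24.583333 = 54.656656
ŷ(24.8) = 54.656656 + 13.482916·24.8 = 389.032965
residual = y − ŷ = 288.47 − 389.032965 = -100.562965

-100.56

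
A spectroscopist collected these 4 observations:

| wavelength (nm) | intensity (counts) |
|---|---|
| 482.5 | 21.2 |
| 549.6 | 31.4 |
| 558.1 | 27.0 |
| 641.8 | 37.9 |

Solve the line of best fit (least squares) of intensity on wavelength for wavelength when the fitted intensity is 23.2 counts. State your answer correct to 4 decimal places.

n = 4, Σx = 2232, Σy = 117.5, Σxy = 66879.36, Σx² = 1258249.26
Sxx = Σx² − (Σx)²/n = 1258249.26 − 1245456 = 12793.26
Sxy = Σxy − (Σx)(Σy)/n = 66879.36 − 65565 = 1314.36
b = Sxy/Sxx = 1314.36/12793.26 = 0.102738
a = ȳ − b·x̄ = 29.375 − 0.102738·558 = -27.953068
Set a + b·x = 23.2: x = (23.2 − (-27.953068)) / 0.102738 = 497.895934

497.8959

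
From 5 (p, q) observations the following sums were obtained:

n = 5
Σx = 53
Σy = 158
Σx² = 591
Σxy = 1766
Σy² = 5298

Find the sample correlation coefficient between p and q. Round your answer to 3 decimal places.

0.966

Sxx = Σx² − (Σx)²/n = 591 − 561.8 = 29.2
Sxy = Σxy − (Σx)(Σy)/n = 1766 − 1674.8 = 91.2
Syy = Σy² − (Σy)²/n = 5298 − 4992.8 = 305.2
r = Sxy/√(Sxx·Syy) = 91.2/√(8911.84) = 91.2/94.402542 = 0.966076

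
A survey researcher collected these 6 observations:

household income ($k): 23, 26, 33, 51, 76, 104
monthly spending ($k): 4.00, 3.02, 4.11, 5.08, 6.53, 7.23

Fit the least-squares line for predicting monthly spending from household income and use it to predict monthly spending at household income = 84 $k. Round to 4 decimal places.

6.5376

n = 6, Σx = 313, Σy = 29.97, Σxy = 1813.43, Σx² = 21487
Sxx = Σx² − (Σx)²/n = 21487 − 16328.166667 = 5158.833333
Sxy = Σxy − (Σx)(Σy)/n = 1813.43 − 1563.435 = 249.995
b = Sxy/Sxx = 249.995/5158.833333 = 0.048460
a = ȳ − b·x̄ = 4.995 − 0.048460·52.166667 = 2.467024
ŷ(84) = a + b·84 = 2.467024 + 0.048460·84 = 6.537631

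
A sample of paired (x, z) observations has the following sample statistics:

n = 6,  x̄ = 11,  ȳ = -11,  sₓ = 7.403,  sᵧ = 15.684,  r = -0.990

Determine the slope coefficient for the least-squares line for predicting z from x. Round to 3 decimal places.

-2.097

b = r · sᵧ/sₓ = -0.99 · 15.684/7.403 = -2.097415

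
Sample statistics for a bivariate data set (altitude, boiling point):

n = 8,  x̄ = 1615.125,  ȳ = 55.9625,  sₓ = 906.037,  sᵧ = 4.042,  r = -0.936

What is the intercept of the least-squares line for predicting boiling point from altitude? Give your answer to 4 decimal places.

62.7067

b = r · sᵧ/sₓ = -0.936 · 4.042/906.037 = -0.004176
a = ȳ − b·x̄ = 55.9625 − (-0.004176)·1615.125 = 62.706730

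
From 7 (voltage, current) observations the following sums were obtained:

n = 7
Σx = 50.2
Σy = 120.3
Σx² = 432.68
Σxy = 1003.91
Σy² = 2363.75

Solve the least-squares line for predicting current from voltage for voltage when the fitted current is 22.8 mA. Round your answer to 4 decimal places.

Sxx = Σx² − (Σx)²/n = 432.68 − 360.005714 = 72.674286
Sxy = Σxy − (Σx)(Σy)/n = 1003.91 − 862.722857 = 141.187143
b = Sxy/Sxx = 141.187143/72.674286 = 1.942739
a = ȳ − b·x̄ = 17.185714 − 1.942739·7.171429 = 3.253503
Set a + b·x = 22.8: x = (22.8 − 3.253503) / 1.942739 = 10.061311

10.0613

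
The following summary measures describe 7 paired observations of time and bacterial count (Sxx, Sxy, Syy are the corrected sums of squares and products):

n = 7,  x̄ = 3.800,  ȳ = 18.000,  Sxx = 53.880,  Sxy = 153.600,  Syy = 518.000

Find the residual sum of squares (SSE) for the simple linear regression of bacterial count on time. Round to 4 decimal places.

80.1203

b = Sxy/Sxx = 153.6/53.88 = 2.850780
SSE = Syy − b·Sxy = 518 − 2.850780·153.6 = 80.120267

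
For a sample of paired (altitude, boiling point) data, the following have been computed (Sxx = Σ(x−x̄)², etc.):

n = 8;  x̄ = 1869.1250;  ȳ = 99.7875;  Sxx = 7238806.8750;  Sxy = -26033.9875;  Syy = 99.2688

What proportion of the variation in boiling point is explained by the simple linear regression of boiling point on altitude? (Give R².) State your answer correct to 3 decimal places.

R² = Sxy²/(Sxx·Syy) = (-26033.9875)²/(7238806.875·99.2688) = 0.943195

0.943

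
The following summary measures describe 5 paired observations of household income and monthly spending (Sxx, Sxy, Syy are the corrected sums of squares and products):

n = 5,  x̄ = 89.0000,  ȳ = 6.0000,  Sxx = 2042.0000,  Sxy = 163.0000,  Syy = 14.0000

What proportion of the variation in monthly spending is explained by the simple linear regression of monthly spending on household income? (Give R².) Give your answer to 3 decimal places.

R² = Sxy²/(Sxx·Syy) = (163)²/(2042·14) = 0.929376

0.929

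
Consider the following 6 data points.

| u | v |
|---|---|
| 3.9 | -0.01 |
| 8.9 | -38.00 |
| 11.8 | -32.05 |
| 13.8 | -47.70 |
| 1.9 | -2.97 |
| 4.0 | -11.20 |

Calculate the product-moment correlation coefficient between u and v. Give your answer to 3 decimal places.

n = 6, Σx = 44.3, Σy = -131.93, Σxy = -1425.132, Σx² = 443.71, Σy² = 4880.7535
Sxx = Σx² − (Σx)²/n = 443.71 − 327.081667 = 116.628333
Sxy = Σxy − (Σx)(Σy)/n = -1425.132 − (-974.083167) = -451.048833
Syy = Σy² − (Σy)²/n = 4880.7535 − 2900.920817 = 1979.832683
r = Sxy/√(Sxx·Syy) = -451.048833/√(230904.586136) = -451.048833/480.525323 = -0.938658

-0.939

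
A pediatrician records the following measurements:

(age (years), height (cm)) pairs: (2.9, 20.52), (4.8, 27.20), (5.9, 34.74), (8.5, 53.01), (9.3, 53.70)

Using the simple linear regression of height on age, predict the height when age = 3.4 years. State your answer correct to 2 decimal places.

21.57

n = 5, Σx = 31.4, Σy = 189.17, Σxy = 1345.029, Σx² = 225
Sxx = Σx² − (Σx)²/n = 225 − 197.192 = 27.808
Sxy = Σxy − (Σx)(Σy)/n = 1345.029 − 1187.9876 = 157.0414
b = Sxy/Sxx = 157.0414/27.808 = 5.647346
a = ȳ − b·x̄ = 37.834 − 5.647346·6.28 = 2.368667
ŷ(3.4) = a + b·3.4 = 2.368667 + 5.647346·3.4 = 21.569643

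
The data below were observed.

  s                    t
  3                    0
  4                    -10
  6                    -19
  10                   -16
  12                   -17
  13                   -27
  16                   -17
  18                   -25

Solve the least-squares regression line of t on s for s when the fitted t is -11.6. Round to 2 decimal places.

6.14

n = 8, Σx = 82, Σy = -131, Σxy = -1591, Σx² = 1054
Sxx = Σx² − (Σx)²/n = 1054 − 840.5 = 213.5
Sxy = Σxy − (Σx)(Σy)/n = -1591 − (-1342.75) = -248.25
b = Sxy/Sxx = -248.25/213.5 = -1.162763
a = ȳ − b·x̄ = -16.375 − (-1.162763)·10.25 = -4.456674
Set a + b·x = -11.6: x = (-11.6 − (-4.456674)) / (-1.162763) = 6.143404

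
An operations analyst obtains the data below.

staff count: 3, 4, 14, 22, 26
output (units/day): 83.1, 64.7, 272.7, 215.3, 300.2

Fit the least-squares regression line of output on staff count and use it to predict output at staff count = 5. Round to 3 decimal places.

n = 5, Σx = 69, Σy = 936, Σxy = 16867.7, Σx² = 1381
Sxx = Σx² − (Σx)²/n = 1381 − 952.2 = 428.8
Sxy = Σxy − (Σx)(Σy)/n = 16867.7 − 12916.8 = 3950.9
b = Sxy/Sxx = 3950.9/428.8 = 9.213853
a = ȳ − b·x̄ = 187.2 − 9.213853·13.8 = 60.048834
ŷ(5) = a + b·5 = 60.048834 + 9.213853·5 = 106.118097

106.118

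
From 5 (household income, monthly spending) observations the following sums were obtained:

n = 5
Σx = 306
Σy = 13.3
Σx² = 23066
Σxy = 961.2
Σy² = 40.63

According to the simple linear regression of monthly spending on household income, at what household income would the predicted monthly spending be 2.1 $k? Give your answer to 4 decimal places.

44.6982

Sxx = Σx² − (Σx)²/n = 23066 − 18727.2 = 4338.8
Sxy = Σxy − (Σx)(Σy)/n = 961.2 − 813.96 = 147.24
b = Sxy/Sxx = 147.24/4338.8 = 0.033936
a = ȳ − b·x̄ = 2.66 − 0.033936·61.2 = 0.583138
Set a + b·x = 2.1: x = (2.1 − 0.583138) / 0.033936 = 44.698180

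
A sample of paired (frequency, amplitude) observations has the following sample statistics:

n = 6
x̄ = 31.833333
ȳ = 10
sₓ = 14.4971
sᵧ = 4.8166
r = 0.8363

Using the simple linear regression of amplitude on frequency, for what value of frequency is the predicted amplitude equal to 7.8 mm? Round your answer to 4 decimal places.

b = r · sᵧ/sₓ = 0.8363 · 4.8166/14.4971 = 0.277857
a = ȳ − b·x̄ = 10 − 0.277857·31.833333 = 1.154881
Set a + b·x = 7.8: x = (7.8 − 1.154881) / 0.277857 = 23.915595

23.9156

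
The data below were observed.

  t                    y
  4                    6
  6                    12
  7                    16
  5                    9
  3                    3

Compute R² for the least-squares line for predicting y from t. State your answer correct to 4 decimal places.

0.9961

n = 5, Σx = 25, Σy = 46, Σxy = 262, Σx² = 135, Σy² = 526
Sxx = Σx² − (Σx)²/n = 135 − 125 = 10
Sxy = Σxy − (Σx)(Σy)/n = 262 − 230 = 32
Syy = Σy² − (Σy)²/n = 526 − 423.2 = 102.8
R² = Sxy²/(Sxx·Syy) = (32)²/(10·102.8) = 0.996109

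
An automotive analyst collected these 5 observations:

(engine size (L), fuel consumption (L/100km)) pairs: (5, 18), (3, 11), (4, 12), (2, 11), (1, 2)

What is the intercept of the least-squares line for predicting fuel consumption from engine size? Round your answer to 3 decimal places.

0.900

n = 5, Σx = 15, Σy = 54, Σxy = 195, Σx² = 55
Sxx = Σx² − (Σx)²/n = 55 − 45 = 10
Sxy = Σxy − (Σx)(Σy)/n = 195 − 162 = 33
b = Sxy/Sxx = 33/10 = 3.3
a = ȳ − b·x̄ = 10.8 − 3.3·3 = 0.9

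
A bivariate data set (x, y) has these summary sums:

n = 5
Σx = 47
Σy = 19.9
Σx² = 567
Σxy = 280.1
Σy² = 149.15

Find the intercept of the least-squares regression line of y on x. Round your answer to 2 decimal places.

Sxx = Σx² − (Σx)²/n = 567 − 441.8 = 125.2
Sxy = Σxy − (Σx)(Σy)/n = 280.1 − 187.06 = 93.04
b = Sxy/Sxx = 93.04/125.2 = 0.743131
a = ȳ − b·x̄ = 3.98 − 0.743131·9.4 = -3.005431

-3.01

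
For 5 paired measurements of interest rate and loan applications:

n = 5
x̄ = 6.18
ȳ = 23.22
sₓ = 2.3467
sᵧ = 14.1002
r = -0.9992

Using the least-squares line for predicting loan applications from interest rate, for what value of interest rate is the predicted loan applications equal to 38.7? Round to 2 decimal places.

3.60

b = r · sᵧ/sₓ = -0.9992 · 14.1002/2.3467 = -6.003716
a = ȳ − b·x̄ = 23.22 − (-6.003716)·6.18 = 60.322964
Set a + b·x = 38.7: x = (38.7 − 60.322964) / (-6.003716) = 3.601597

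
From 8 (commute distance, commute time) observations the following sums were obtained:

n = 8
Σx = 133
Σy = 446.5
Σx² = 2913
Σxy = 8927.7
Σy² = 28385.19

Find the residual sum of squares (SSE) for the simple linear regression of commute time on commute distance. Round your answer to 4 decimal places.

Sxx = Σx² − (Σx)²/n = 2913 − 2211.125 = 701.875
Sxy = Σxy − (Σx)(Σy)/n = 8927.7 − 7423.0625 = 1504.6375
Syy = Σy² − (Σy)²/n = 28385.19 − 24920.28125 = 3464.90875
b = Sxy/Sxx = 1504.6375/701.875 = 2.143740
SSE = Syy − b·Sxy = 3464.90875 − 2.143740·1504.6375 = 239.357183

239.3572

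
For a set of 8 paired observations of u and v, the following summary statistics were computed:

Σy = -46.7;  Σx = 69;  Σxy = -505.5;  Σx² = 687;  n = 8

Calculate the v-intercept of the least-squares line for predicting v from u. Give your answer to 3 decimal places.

Sxx = Σx² − (Σx)²/n = 687 − 595.125 = 91.875
Sxy = Σxy − (Σx)(Σy)/n = -505.5 − (-402.7875) = -102.7125
b = Sxy/Sxx = -102.7125/91.875 = -1.117959
a = ȳ − b·x̄ = -5.8375 − (-1.117959)·8.625 = 3.804898

3.805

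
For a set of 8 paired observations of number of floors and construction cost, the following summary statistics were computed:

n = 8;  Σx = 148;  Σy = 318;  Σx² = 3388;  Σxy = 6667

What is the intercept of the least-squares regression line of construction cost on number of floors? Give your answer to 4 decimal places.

Sxx = Σx² − (Σx)²/n = 3388 − 2738 = 650
Sxy = Σxy − (Σx)(Σy)/n = 6667 − 5883 = 784
b = Sxy/Sxx = 784/650 = 1.206154
a = ȳ − b·x̄ = 39.75 − 1.206154·18.5 = 17.436154

17.4362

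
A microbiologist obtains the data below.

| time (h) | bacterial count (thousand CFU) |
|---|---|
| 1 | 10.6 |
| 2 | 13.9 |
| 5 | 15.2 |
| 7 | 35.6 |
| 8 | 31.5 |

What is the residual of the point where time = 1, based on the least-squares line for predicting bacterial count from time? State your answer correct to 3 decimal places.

n = 5, Σx = 23, Σy = 106.8, Σxy = 615.6, Σx² = 143
Sxx = Σx² − (Σx)²/n = 143 − 105.8 = 37.2
Sxy = Σxy − (Σx)(Σy)/n = 615.6 − 491.28 = 124.32
b = Sxy/Sxx = 124.32/37.2 = 3.341935
a = ȳ − b·x̄ = 21.36 − 3.341935·4.6 = 5.987097
ŷ(1) = 5.987097 + 3.341935·1 = 9.329032
residual = y − ŷ = 10.6 − 9.329032 = 1.270968

1.271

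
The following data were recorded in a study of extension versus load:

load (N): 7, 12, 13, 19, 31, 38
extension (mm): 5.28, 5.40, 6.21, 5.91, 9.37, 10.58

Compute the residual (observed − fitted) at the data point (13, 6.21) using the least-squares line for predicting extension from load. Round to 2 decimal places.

0.36

n = 6, Σx = 120, Σy = 42.75, Σxy = 987.29, Σx² = 3128
Sxx = Σx² − (Σx)²/n = 3128 − 2400 = 728
Sxy = Σxy − (Σx)(Σy)/n = 987.29 − 855 = 132.29
b = Sxy/Sxx = 132.29/728 = 0.181717
a = ȳ − b·x̄ = 7.125 − 0.181717·20 = 3.490659
ŷ(13) = 3.490659 + 0.181717·13 = 5.852981
residual = y − ŷ = 6.21 − 5.852981 = 0.357019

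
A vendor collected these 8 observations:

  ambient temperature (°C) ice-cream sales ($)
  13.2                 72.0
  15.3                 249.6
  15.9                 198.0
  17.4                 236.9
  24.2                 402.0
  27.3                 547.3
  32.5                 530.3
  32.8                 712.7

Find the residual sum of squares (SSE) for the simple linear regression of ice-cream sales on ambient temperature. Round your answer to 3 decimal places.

n = 8, Σx = 178.6, Σy = 2948.8, Σxy = 77320.54, Σx² = 4426.92, Σy² = 1413110.44
Sxx = Σx² − (Σx)²/n = 4426.92 − 3987.245 = 439.675
Sxy = Σxy − (Σx)(Σy)/n = 77320.54 − 65831.96 = 11488.58
Syy = Σy² − (Σy)²/n = 1413110.44 − 1086927.68 = 326182.76
b = Sxy/Sxx = 11488.58/439.675 = 26.129709
SSE = Syy − b·Sxy = 326182.76 − 26.129709·11488.58 = 25989.502670

25989.503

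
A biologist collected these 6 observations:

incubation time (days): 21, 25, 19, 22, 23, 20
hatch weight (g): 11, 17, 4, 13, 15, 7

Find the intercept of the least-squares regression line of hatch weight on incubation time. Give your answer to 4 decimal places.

-36.5000

n = 6, Σx = 130, Σy = 67, Σxy = 1503, Σx² = 2840
Sxx = Σx² − (Σx)²/n = 2840 − 2816.666667 = 23.333333
Sxy = Σxy − (Σx)(Σy)/n = 1503 − 1451.666667 = 51.333333
b = Sxy/Sxx = 51.333333/23.333333 = 2.2
a = ȳ − b·x̄ = 11.166667 − 2.2·21.666667 = -36.5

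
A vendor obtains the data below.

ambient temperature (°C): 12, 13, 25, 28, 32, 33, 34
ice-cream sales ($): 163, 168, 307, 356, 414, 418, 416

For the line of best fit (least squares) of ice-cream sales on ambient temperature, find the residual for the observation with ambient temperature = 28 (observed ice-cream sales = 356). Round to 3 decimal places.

2.652

n = 7, Σx = 177, Σy = 2242, Σxy = 62969, Σx² = 4991
Sxx = Σx² − (Σx)²/n = 4991 − 4475.571429 = 515.428571
Sxy = Σxy − (Σx)(Σy)/n = 62969 − 56690.571429 = 6278.428571
b = Sxy/Sxx = 6278.428571/515.428571 = 12.180987
a = ȳ − b·x̄ = 320.285714 − 12.180987·25.285714 = 12.280765
ŷ(28) = 12.280765 + 12.180987·28 = 353.348392
residual = y − ŷ = 356 − 353.348392 = 2.651608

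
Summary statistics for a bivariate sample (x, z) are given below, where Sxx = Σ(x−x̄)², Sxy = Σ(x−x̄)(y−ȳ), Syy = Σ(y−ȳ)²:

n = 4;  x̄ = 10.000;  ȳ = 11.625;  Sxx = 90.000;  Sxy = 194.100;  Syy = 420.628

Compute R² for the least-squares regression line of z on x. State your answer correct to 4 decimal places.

0.9952

R² = Sxy²/(Sxx·Syy) = (194.1)²/(90·420.628) = 0.995200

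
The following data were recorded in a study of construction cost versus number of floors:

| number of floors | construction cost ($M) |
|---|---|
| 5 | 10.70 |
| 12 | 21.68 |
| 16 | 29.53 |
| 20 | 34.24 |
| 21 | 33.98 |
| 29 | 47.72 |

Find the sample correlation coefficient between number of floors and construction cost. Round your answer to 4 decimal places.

n = 6, Σx = 103, Σy = 177.85, Σxy = 3568.4, Σx² = 2107, Σy² = 6060.7497
Sxx = Σx² − (Σx)²/n = 2107 − 1768.166667 = 338.833333
Sxy = Σxy − (Σx)(Σy)/n = 3568.4 − 3053.091667 = 515.308333
Syy = Σy² − (Σy)²/n = 6060.7497 − 5271.770417 = 788.979283
r = Sxy/√(Sxx·Syy) = 515.308333/√(267332.480503) = 515.308333/517.042049 = 0.996647

0.9966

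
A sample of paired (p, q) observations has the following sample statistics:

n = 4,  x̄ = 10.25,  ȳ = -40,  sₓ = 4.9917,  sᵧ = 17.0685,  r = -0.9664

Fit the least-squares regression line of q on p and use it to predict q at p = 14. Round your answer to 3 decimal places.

b = r · sᵧ/sₓ = -0.9664 · 17.0685/4.9917 = -3.304485
a = ȳ − b·x̄ = -40 − (-3.304485)·10.25 = -6.129027
ŷ(14) = a + b·14 = -6.129027 + (-3.304485)·14 = -52.391819

-52.392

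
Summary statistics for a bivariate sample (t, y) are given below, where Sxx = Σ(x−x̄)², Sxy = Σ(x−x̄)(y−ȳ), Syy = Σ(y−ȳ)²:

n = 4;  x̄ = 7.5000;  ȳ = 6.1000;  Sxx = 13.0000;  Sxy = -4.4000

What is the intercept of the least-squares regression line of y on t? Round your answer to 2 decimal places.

8.64

b = Sxy/Sxx = -4.4/13 = -0.338462
a = ȳ − b·x̄ = 6.1 − (-0.338462)·7.5 = 8.638462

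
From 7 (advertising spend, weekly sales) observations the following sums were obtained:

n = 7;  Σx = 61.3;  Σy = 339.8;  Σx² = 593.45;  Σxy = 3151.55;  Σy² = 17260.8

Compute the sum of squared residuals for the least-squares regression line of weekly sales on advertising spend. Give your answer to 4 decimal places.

219.8068

Sxx = Σx² − (Σx)²/n = 593.45 − 536.812857 = 56.637143
Sxy = Σxy − (Σx)(Σy)/n = 3151.55 − 2975.677143 = 175.872857
Syy = Σy² − (Σy)²/n = 17260.8 − 16494.862857 = 765.937143
b = Sxy/Sxx = 175.872857/56.637143 = 3.105257
SSE = Syy − b·Sxy = 765.937143 − 3.105257·175.872857 = 219.806806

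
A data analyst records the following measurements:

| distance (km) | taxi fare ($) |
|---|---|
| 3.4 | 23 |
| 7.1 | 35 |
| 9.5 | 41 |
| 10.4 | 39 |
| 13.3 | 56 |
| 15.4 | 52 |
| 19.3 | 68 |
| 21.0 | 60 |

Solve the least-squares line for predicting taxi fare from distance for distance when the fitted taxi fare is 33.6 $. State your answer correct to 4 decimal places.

n = 8, Σx = 99.4, Σy = 374, Σxy = 5239.8, Σx² = 1487.92
Sxx = Σx² − (Σx)²/n = 1487.92 − 1235.045 = 252.875
Sxy = Σxy − (Σx)(Σy)/n = 5239.8 − 4646.95 = 592.85
b = Sxy/Sxx = 592.85/252.875 = 2.344439
a = ȳ − b·x̄ = 46.75 − 2.344439·12.425 = 17.620346
Set a + b·x = 33.6: x = (33.6 − 17.620346) / 2.344439 = 6.815982

6.8160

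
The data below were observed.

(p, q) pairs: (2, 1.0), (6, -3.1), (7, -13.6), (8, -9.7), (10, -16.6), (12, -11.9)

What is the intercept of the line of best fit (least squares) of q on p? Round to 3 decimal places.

2.859

n = 6, Σx = 45, Σy = -53.9, Σxy = -498.2, Σx² = 397
Sxx = Σx² − (Σx)²/n = 397 − 337.5 = 59.5
Sxy = Σxy − (Σx)(Σy)/n = -498.2 − (-404.25) = -93.95
b = Sxy/Sxx = -93.95/59.5 = -1.578992
a = ȳ − b·x̄ = -8.983333 − (-1.578992)·7.5 = 2.859104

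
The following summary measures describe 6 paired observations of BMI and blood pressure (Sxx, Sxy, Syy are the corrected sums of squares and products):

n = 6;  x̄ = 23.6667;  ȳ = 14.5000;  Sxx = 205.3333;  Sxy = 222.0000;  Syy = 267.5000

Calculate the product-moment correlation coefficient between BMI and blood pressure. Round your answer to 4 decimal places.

0.9472

r = Sxy/√(Sxx·Syy) = 222/√(54926.65775) = 222/234.364370 = 0.947243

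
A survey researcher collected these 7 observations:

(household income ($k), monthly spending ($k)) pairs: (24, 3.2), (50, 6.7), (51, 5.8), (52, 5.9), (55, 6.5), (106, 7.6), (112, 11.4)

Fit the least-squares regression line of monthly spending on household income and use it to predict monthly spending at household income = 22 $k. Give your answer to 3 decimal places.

n = 7, Σx = 450, Σy = 47.1, Σxy = 3454.3, Σx² = 35186
Sxx = Σx² − (Σx)²/n = 35186 − 28928.571429 = 6257.428571
Sxy = Σxy − (Σx)(Σy)/n = 3454.3 − 3027.857143 = 426.442857
b = Sxy/Sxx = 426.442857/6257.428571 = 0.068150
a = ȳ − b·x̄ = 6.728571 − 0.068150·64.285714 = 2.347509
ŷ(22) = a + b·22 = 2.347509 + 0.068150·22 = 3.846806

3.847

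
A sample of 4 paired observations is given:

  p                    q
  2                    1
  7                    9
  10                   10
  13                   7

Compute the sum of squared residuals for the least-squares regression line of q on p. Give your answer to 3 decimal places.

24.508

n = 4, Σx = 32, Σy = 27, Σxy = 256, Σx² = 322, Σy² = 231
Sxx = Σx² − (Σx)²/n = 322 − 256 = 66
Sxy = Σxy − (Σx)(Σy)/n = 256 − 216 = 40
Syy = Σy² − (Σy)²/n = 231 − 182.25 = 48.75
b = Sxy/Sxx = 40/66 = 0.606061
SSE = Syy − b·Sxy = 48.75 − 0.606061·40 = 24.507576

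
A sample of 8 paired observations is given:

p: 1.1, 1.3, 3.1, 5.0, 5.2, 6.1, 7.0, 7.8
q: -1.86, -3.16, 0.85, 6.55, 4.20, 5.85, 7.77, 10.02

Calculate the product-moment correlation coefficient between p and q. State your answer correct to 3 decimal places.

0.978

n = 8, Σx = 36.6, Σy = 30.22, Σxy = 219.302, Σx² = 211.6, Σy² = 269.706
Sxx = Σx² − (Σx)²/n = 211.6 − 167.445 = 44.155
Sxy = Σxy − (Σx)(Σy)/n = 219.302 − 138.2565 = 81.0455
Syy = Σy² − (Σy)²/n = 269.706 − 114.15605 = 155.54995
r = Sxy/√(Sxx·Syy) = 81.0455/√(6868.308042) = 81.0455/82.875256 = 0.977922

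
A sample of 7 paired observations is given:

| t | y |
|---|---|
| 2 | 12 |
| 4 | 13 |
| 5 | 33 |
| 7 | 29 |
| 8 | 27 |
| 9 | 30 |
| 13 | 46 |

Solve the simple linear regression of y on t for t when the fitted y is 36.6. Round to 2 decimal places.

10.17

n = 7, Σx = 48, Σy = 190, Σxy = 1528, Σx² = 408
Sxx = Σx² − (Σx)²/n = 408 − 329.142857 = 78.857143
Sxy = Σxy − (Σx)(Σy)/n = 1528 − 1302.857143 = 225.142857
b = Sxy/Sxx = 225.142857/78.857143 = 2.855072
a = ȳ − b·x̄ = 27.142857 − 2.855072·6.857143 = 7.565217
Set a + b·x = 36.6: x = (36.6 − 7.565217) / 2.855072 = 10.169543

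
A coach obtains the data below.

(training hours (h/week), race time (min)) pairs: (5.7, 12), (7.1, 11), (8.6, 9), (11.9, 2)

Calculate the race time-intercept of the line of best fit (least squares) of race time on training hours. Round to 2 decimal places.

n = 4, Σx = 33.3, Σy = 34, Σxy = 247.7, Σx² = 298.47
Sxx = Σx² − (Σx)²/n = 298.47 − 277.2225 = 21.2475
Sxy = Σxy − (Σx)(Σy)/n = 247.7 − 283.05 = -35.35
b = Sxy/Sxx = -35.35/21.2475 = -1.663725
a = ȳ − b·x̄ = 8.5 − (-1.663725)·8.325 = 22.350512

22.35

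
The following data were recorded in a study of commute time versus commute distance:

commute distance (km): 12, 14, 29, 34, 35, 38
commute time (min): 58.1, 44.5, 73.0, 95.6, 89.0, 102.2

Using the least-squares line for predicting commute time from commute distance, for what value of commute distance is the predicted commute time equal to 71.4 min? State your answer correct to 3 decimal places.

n = 6, Σx = 162, Σy = 462.4, Σxy = 13686.2, Σx² = 5006
Sxx = Σx² − (Σx)²/n = 5006 − 4374 = 632
Sxy = Σxy − (Σx)(Σy)/n = 13686.2 − 12484.8 = 1201.4
b = Sxy/Sxx = 1201.4/632 = 1.900949
a = ȳ − b·x̄ = 77.066667 − 1.900949·27 = 25.741034
Set a + b·x = 71.4: x = (71.4 − 25.741034) / 1.900949 = 24.019033

24.019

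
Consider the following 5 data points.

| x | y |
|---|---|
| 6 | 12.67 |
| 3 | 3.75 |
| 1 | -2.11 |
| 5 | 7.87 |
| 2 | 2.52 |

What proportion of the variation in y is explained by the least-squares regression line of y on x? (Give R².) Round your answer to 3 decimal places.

0.963

n = 5, Σx = 17, Σy = 24.7, Σxy = 129.55, Σx² = 75, Σy² = 247.3308
Sxx = Σx² − (Σx)²/n = 75 − 57.8 = 17.2
Sxy = Σxy − (Σx)(Σy)/n = 129.55 − 83.98 = 45.57
Syy = Σy² − (Σy)²/n = 247.3308 − 122.018 = 125.3128
R² = Sxy²/(Sxx·Syy) = (45.57)²/(17.2·125.3128) = 0.963461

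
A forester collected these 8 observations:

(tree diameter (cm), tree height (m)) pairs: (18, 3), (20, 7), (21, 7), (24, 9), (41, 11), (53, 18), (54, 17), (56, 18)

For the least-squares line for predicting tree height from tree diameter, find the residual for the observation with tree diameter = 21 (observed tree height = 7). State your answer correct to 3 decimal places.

0.686

n = 8, Σx = 287, Σy = 90, Σxy = 3888, Σx² = 12283
Sxx = Σx² − (Σx)²/n = 12283 − 10296.125 = 1986.875
Sxy = Σxy − (Σx)(Σy)/n = 3888 − 3228.75 = 659.25
b = Sxy/Sxx = 659.25/1986.875 = 0.331802
a = ȳ − b·x̄ = 11.25 − 0.331802·35.875 = -0.653413
ŷ(21) = -0.653413 + 0.331802·21 = 6.314439
residual = y − ŷ = 7 − 6.314439 = 0.685561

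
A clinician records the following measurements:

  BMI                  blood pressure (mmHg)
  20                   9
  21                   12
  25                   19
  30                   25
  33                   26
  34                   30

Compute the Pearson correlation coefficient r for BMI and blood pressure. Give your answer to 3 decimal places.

n = 6, Σx = 163, Σy = 121, Σxy = 3535, Σx² = 4611, Σy² = 2787
Sxx = Σx² − (Σx)²/n = 4611 − 4428.166667 = 182.833333
Sxy = Σxy − (Σx)(Σy)/n = 3535 − 3287.166667 = 247.833333
Syy = Σy² − (Σy)²/n = 2787 − 2440.166667 = 346.833333
r = Sxy/√(Sxx·Syy) = 247.833333/√(63412.694444) = 247.833333/251.818773 = 0.984173

0.984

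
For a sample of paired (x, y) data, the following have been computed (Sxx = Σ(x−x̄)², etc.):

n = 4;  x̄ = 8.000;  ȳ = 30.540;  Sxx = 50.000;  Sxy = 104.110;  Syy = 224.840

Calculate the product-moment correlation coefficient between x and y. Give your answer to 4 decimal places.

0.9819

r = Sxy/√(Sxx·Syy) = 104.11/√(11242) = 104.11/106.028298 = 0.981908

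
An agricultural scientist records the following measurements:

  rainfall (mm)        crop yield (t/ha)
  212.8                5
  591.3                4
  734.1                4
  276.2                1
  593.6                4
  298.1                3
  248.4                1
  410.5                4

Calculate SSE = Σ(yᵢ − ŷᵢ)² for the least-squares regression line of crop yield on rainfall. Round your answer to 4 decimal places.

n = 8, Σx = 3365, Σy = 26, Σxy = 11800.9, Σx² = 1681546.16, Σy² = 100
Sxx = Σx² − (Σx)²/n = 1681546.16 − 1415403.125 = 266143.035
Sxy = Σxy − (Σx)(Σy)/n = 11800.9 − 10936.25 = 864.65
Syy = Σy² − (Σy)²/n = 100 − 84.5 = 15.5
b = Sxy/Sxx = 864.65/266143.035 = 0.003249
SSE = Syy − b·Sxy = 15.5 − 0.003249·864.65 = 12.690910

12.6909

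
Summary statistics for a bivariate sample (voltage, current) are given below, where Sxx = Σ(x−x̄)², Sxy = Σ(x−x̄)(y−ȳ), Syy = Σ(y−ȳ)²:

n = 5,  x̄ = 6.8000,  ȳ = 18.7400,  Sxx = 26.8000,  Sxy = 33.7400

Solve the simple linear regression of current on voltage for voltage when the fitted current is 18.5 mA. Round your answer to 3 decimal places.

b = Sxy/Sxx = 33.74/26.8 = 1.258955
a = ȳ − b·x̄ = 18.74 − 1.258955·6.8 = 10.179104
Set a + b·x = 18.5: x = (18.5 − 10.179104) / 1.258955 = 6.609366

6.609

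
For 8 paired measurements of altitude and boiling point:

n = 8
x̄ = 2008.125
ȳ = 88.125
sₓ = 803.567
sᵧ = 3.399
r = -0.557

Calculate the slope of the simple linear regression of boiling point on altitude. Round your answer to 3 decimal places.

-0.002

b = r · sᵧ/sₓ = -0.557 · 3.399/803.567 = -0.002356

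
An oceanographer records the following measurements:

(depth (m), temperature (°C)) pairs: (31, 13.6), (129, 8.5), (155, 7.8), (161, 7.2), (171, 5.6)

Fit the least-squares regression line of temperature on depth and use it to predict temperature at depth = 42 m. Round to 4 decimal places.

13.0981

n = 5, Σx = 647, Σy = 42.7, Σxy = 4843.9, Σx² = 96789
Sxx = Σx² − (Σx)²/n = 96789 − 83721.8 = 13067.2
Sxy = Σxy − (Σx)(Σy)/n = 4843.9 − 5525.38 = -681.48
b = Sxy/Sxx = -681.48/13067.2 = -0.052152
a = ȳ − b·x̄ = 8.54 − (-0.052152)·129.4 = 15.288463
ŷ(42) = a + b·42 = 15.288463 + (-0.052152)·42 = 13.098081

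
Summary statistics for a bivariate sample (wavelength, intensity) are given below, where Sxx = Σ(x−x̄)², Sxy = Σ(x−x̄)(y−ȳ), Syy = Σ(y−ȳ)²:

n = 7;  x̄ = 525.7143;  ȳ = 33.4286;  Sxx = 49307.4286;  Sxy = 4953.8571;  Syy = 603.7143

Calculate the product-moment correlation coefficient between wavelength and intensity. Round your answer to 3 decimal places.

0.908

r = Sxy/√(Sxx·Syy) = 4953.8571/√(29767599.742049) = 4953.8571/5455.969184 = 0.907970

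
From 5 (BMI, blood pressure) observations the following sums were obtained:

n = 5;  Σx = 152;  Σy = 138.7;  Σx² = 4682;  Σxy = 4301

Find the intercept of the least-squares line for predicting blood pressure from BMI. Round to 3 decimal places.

-14.244

Sxx = Σx² − (Σx)²/n = 4682 − 4620.8 = 61.2
Sxy = Σxy − (Σx)(Σy)/n = 4301 − 4216.48 = 84.52
b = Sxy/Sxx = 84.52/61.2 = 1.381046
a = ȳ − b·x̄ = 27.74 − 1.381046·30.4 = -14.243791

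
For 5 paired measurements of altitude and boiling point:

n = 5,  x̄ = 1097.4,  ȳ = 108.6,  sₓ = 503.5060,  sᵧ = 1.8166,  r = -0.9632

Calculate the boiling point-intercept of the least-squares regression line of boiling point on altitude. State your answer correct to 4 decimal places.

b = r · sᵧ/sₓ = -0.9632 · 1.8166/503.506 = -0.003475
a = ȳ − b·x̄ = 108.6 − (-0.003475)·1097.4 = 112.413608

112.4136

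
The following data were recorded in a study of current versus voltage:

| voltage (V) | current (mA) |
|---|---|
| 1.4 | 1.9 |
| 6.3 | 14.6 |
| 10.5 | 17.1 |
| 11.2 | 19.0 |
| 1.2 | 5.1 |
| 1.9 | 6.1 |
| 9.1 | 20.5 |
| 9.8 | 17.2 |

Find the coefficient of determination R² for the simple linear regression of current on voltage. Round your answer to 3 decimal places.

n = 8, Σx = 51.4, Σy = 101.5, Σxy = 859.81, Σx² = 461.24, Σy² = 1649.49
Sxx = Σx² − (Σx)²/n = 461.24 − 330.245 = 130.995
Sxy = Σxy − (Σx)(Σy)/n = 859.81 − 652.1375 = 207.6725
Syy = Σy² − (Σy)²/n = 1649.49 − 1287.78125 = 361.70875
R² = Sxy²/(Sxx·Syy) = (207.6725)²/(130.995·361.70875) = 0.910216

0.910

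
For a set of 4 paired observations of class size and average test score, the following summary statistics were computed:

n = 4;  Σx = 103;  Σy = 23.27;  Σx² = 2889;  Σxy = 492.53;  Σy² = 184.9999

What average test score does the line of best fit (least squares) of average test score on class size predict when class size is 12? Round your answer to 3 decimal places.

12.013

Sxx = Σx² − (Σx)²/n = 2889 − 2652.25 = 236.75
Sxy = Σxy − (Σx)(Σy)/n = 492.53 − 599.2025 = -106.6725
b = Sxy/Sxx = -106.6725/236.75 = -0.450570
a = ȳ − b·x̄ = 5.8175 − (-0.450570)·25.75 = 17.419683
ŷ(12) = a + b·12 = 17.419683 + (-0.450570)·12 = 12.012841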